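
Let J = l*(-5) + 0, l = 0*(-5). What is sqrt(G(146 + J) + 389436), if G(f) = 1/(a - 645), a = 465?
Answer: sqrt(350492395)/30 ≈ 624.05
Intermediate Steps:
l = 0
J = 0 (J = 0*(-5) + 0 = 0 + 0 = 0)
G(f) = -1/180 (G(f) = 1/(465 - 645) = 1/(-180) = -1/180)
sqrt(G(146 + J) + 389436) = sqrt(-1/180 + 389436) = sqrt(70098479/180) = sqrt(350492395)/30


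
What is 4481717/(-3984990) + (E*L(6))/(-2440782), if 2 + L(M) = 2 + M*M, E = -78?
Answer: -607094685043/540360659010 ≈ -1.1235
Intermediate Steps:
L(M) = M**2 (L(M) = -2 + (2 + M*M) = -2 + (2 + M**2) = M**2)
4481717/(-3984990) + (E*L(6))/(-2440782) = 4481717/(-3984990) - 78*6**2/(-2440782) = 4481717*(-1/3984990) - 78*36*(-1/2440782) = -4481717/3984990 - 2808*(-1/2440782) = -4481717/3984990 + 156/135599 = -607094685043/540360659010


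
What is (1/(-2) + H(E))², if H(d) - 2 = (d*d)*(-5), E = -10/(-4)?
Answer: 14161/16 ≈ 885.06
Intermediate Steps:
E = 5/2 (E = -10*(-¼) = 5/2 ≈ 2.5000)
H(d) = 2 - 5*d² (H(d) = 2 + (d*d)*(-5) = 2 + d²*(-5) = 2 - 5*d²)
(1/(-2) + H(E))² = (1/(-2) + (2 - 5*(5/2)²))² = (-½ + (2 - 5*25/4))² = (-½ + (2 - 125/4))² = (-½ - 117/4)² = (-119/4)² = 14161/16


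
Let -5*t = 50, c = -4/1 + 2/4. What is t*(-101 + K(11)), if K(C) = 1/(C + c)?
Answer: 3026/3 ≈ 1008.7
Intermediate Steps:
c = -7/2 (c = -4*1 + 2*(¼) = -4 + ½ = -7/2 ≈ -3.5000)
K(C) = 1/(-7/2 + C) (K(C) = 1/(C - 7/2) = 1/(-7/2 + C))
t = -10 (t = -⅕*50 = -10)
t*(-101 + K(11)) = -10*(-101 + 2/(-7 + 2*11)) = -10*(-101 + 2/(-7 + 22)) = -10*(-101 + 2/15) = -10*(-1513/15) = 3026/3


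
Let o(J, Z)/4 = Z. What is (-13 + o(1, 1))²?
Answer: 81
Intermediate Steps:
o(J, Z) = 4*Z
(-13 + o(1, 1))² = (-13 + 4*1)² = (-13 + 4)² = (-9)² = 81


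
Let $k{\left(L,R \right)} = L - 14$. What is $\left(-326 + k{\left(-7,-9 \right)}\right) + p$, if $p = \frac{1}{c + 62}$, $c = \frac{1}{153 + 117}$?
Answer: $- \frac{5808857}{16741} \approx -346.98$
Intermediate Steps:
$c = \frac{1}{270} \approx 0.0037037$
$k{\left(L,R \right)} = -14 + L$
$p = \frac{270}{16741}$ ($p = \frac{1}{\frac{1}{270} + 62} = \frac{1}{\frac{16741}{270}} = \frac{270}{16741} \approx 0.016128$)
$\left(-326 + k{\left(-7,-9 \right)}\right) + p = \left(-326 - 21\right) + \frac{270}{16741} = -347 + \frac{270}{16741} = - \frac{5808857}{16741}$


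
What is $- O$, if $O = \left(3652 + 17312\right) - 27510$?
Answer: $6546$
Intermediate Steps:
$O = -6546$ ($O = 20964 - 27510 = -6546$)
$- O = \left(-1\right) \left(-6546\right) = 6546$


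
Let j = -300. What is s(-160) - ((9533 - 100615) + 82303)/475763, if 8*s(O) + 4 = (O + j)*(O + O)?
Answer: 17507620195/951526 ≈ 18400.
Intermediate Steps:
s(O) = -1/2 + O*(-300 + O)/4 (s(O) = -1/2 + ((O - 300)*(O + O))/8 = -1/2 + ((-300 + O)*(2*O))/8 = -1/2 + (2*O*(-300 + O))/8 = -1/2 + O*(-300 + O)/4)
s(-160) - ((9533 - 100615) + 82303)/475763 = (-1/2 - 75*(-160) + (1/4)*(-160)**2) - ((9533 - 100615) + 82303)/475763 = (-1/2 + 12000 + (1/4)*25600) - (-91082 + 82303)/475763 = (-1/2 + 12000 + 6400) - (-8779)/475763 = 36799/2 - 1*(-8779/475763) = 36799/2 + 8779/475763 = 17507620195/951526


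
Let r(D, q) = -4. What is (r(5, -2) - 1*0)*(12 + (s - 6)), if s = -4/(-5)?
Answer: -136/5 ≈ -27.200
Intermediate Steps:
s = 4/5 (s = -4*(-1/5) = 4/5 ≈ 0.80000)
(r(5, -2) - 1*0)*(12 + (s - 6)) = (-4 - 1*0)*(12 + (4/5 - 6)) = (-4 + 0)*(12 - 26/5) = -4*34/5 = -136/5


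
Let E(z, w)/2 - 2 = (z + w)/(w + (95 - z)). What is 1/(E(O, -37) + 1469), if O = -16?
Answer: 37/54448 ≈ 0.00067955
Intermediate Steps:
E(z, w) = 4 + 2*(w + z)/(95 + w - z) (E(z, w) = 4 + 2*((z + w)/(w + (95 - z))) = 4 + 2*((w + z)/(95 + w - z)) = 4 + 2*(w + z)/(95 + w - z))
1/(E(O, -37) + 1469) = 1/(2*(190 - 1*(-16) + 3*(-37))/(95 - 37 - 1*(-16)) + 1469) = 1/(2*(190 + 16 - 111)/(95 - 37 + 16) + 1469) = 1/(2*95/74 + 1469) = 1/(2*(1/74)*95 + 1469) = 1/(95/37 + 1469) = 1/(54448/37) = 37/54448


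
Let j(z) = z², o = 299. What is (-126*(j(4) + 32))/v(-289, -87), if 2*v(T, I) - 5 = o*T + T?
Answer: 1728/12385 ≈ 0.13952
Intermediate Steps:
v(T, I) = 5/2 + 150*T (v(T, I) = 5/2 + (299*T + T)/2 = 5/2 + (300*T)/2 = 5/2 + 150*T)
(-126*(j(4) + 32))/v(-289, -87) = (-126*(4² + 32))/(5/2 + 150*(-289)) = (-126*(16 + 32))/(5/2 - 43350) = (-126*48)/(-86695/2) = -6048*(-2/86695) = 1728/12385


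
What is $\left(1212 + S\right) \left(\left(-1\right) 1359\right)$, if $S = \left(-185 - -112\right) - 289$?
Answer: $-1155150$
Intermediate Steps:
$S = -362$ ($S = \left(-185 + 112\right) - 289 = -73 - 289 = -362$)
$\left(1212 + S\right) \left(\left(-1\right) 1359\right) = \left(1212 - 362\right) \left(\left(-1\right) 1359\right) = 850 \left(-1359\right) = -1155150$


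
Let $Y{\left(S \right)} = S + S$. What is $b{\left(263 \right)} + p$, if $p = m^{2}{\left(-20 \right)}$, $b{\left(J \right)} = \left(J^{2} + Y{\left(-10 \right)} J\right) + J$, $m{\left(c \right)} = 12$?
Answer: $64316$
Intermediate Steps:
$Y{\left(S \right)} = 2 S$
$b{\left(J \right)} = J^{2} - 19 J$ ($b{\left(J \right)} = \left(J^{2} + 2 \left(-10\right) J\right) + J = \left(J^{2} - 20 J\right) + J = J^{2} - 19 J$)
$p = 144$ ($p = 12^{2} = 144$)
$b{\left(263 \right)} + p = 263 \left(-19 + 263\right) + 144 = 263 \cdot 244 + 144 = 64172 + 144 = 64316$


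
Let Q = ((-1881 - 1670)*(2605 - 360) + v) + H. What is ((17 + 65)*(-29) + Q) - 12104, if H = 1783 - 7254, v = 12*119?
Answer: -7990520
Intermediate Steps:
v = 1428
H = -5471
Q = -7976038 (Q = ((-1881 - 1670)*(2605 - 360) + 1428) - 5471 = (-3551*2245 + 1428) - 5471 = (-7971995 + 1428) - 5471 = -7970567 - 5471 = -7976038)
((17 + 65)*(-29) + Q) - 12104 = ((17 + 65)*(-29) - 7976038) - 12104 = (82*(-29) - 7976038) - 12104 = (-2378 - 7976038) - 12104 = -7978416 - 12104 = -7990520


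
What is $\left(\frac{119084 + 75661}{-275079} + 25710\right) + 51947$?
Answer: $\frac{7120538386}{91693} \approx 77656.0$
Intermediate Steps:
$\left(\frac{119084 + 75661}{-275079} + 25710\right) + 51947 = \left(194745 \left(- \frac{1}{275079}\right) + 25710\right) + 51947 = \left(- \frac{64915}{91693} + 25710\right) + 51947 = \frac{2357362115}{91693} + 51947 = \frac{7120538386}{91693}$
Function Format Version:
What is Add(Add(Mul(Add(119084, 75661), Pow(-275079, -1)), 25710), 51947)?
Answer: Rational(7120538386, 91693) ≈ 77656.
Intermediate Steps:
Add(Add(Mul(Add(119084, 75661), Pow(-275079, -1)), 25710), 51947) = Add(Add(Mul(194745, Rational(-1, 275079)), 25710), 51947) = Add(Add(Rational(-64915, 91693), 25710), 51947) = Add(Rational(2357362115, 91693), 51947) = Rational(7120538386, 91693)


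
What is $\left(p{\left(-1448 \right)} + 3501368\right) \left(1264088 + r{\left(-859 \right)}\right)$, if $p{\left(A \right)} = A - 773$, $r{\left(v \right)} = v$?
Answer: $4420223965663$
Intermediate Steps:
$p{\left(A \right)} = -773 + A$ ($p{\left(A \right)} = A - 773 = -773 + A$)
$\left(p{\left(-1448 \right)} + 3501368\right) \left(1264088 + r{\left(-859 \right)}\right) = \left(\left(-773 - 1448\right) + 3501368\right) \left(1264088 - 859\right) = \left(-2221 + 3501368\right) 1263229 = 3499147 \cdot 1263229 = 4420223965663$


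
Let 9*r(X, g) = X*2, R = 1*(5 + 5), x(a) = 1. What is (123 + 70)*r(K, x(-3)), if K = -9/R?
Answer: -193/5 ≈ -38.600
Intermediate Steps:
R = 10 (R = 1*10 = 10)
K = -9/10 ≈ -0.90000
r(X, g) = 2*X/9 (r(X, g) = (X*2)/9 = (2*X)/9 = 2*X/9)
(123 + 70)*r(K, x(-3)) = (123 + 70)*((2/9)*(-9/10)) = 193*(-1/5) = -193/5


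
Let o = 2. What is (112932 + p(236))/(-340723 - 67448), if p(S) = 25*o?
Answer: -112982/408171 ≈ -0.27680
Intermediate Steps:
p(S) = 50 (p(S) = 25*2 = 50)
(112932 + p(236))/(-340723 - 67448) = (112932 + 50)/(-340723 - 67448) = 112982/(-408171) = 112982*(-1/408171) = -112982/408171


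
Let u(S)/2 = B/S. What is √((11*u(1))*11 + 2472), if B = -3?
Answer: 3*√194 ≈ 41.785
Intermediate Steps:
u(S) = -6/S (u(S) = 2*(-3/S) = -6/S)
√((11*u(1))*11 + 2472) = √((11*(-6/1))*11 + 2472) = √((11*(-6*1))*11 + 2472) = √((11*(-6))*11 + 2472) = √(-66*11 + 2472) = √(-726 + 2472) = √1746 = 3*√194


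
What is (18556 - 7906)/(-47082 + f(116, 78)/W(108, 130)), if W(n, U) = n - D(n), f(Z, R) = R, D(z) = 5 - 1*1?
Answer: -568/2511 ≈ -0.22620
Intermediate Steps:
D(z) = 4 (D(z) = 5 - 1 = 4)
W(n, U) = -4 + n (W(n, U) = n - 1*4 = n - 4 = -4 + n)
(18556 - 7906)/(-47082 + f(116, 78)/W(108, 130)) = (18556 - 7906)/(-47082 + 78/(-4 + 108)) = 10650/(-47082 + 78/104) = 10650/(-47082 + 78*(1/104)) = 10650/(-47082 + ¾) = 10650/(-188325/4) = 10650*(-4/188325) = -568/2511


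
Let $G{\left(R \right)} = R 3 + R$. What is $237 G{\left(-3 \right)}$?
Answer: $-2844$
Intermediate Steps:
$G{\left(R \right)} = 4 R$ ($G{\left(R \right)} = 3 R + R = 4 R$)
$237 G{\left(-3 \right)} = 237 \cdot 4 \left(-3\right) = 237 \left(-12\right) = -2844$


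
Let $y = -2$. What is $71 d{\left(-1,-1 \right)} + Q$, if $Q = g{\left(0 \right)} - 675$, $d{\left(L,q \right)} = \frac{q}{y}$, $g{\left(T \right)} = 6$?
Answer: $- \frac{1267}{2} \approx -633.5$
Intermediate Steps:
$d{\left(L,q \right)} = - \frac{q}{2}$ ($d{\left(L,q \right)} = \frac{q}{-2} = q \left(- \frac{1}{2}\right) = - \frac{q}{2}$)
$Q = -669$ ($Q = 6 - 675 = -669$)
$71 d{\left(-1,-1 \right)} + Q = 71 \left(\left(- \frac{1}{2}\right) \left(-1\right)\right) - 669 = 71 \cdot \frac{1}{2} - 669 = \frac{71}{2} - 669 = - \frac{1267}{2}$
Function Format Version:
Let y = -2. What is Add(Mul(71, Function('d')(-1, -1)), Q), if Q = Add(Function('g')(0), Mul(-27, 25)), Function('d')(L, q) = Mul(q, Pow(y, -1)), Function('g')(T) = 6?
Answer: Rational(-1267, 2) ≈ -633.50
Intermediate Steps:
Function('d')(L, q) = Mul(Rational(-1, 2), q) (Function('d')(L, q) = Mul(q, Pow(-2, -1)) = Mul(q, Rational(-1, 2)) = Mul(Rational(-1, 2), q))
Q = -669 (Q = Add(6, Mul(-27, 25)) = Add(6, -675) = -669)
Add(Mul(71, Function('d')(-1, -1)), Q) = Add(Mul(71, Mul(Rational(-1, 2), -1)), -669) = Add(Mul(71, Rational(1, 2)), -669) = Add(Rational(71, 2), -669) = Rational(-1267, 2)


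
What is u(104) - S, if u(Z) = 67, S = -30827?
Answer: 30894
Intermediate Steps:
u(104) - S = 67 - 1*(-30827) = 67 + 30827 = 30894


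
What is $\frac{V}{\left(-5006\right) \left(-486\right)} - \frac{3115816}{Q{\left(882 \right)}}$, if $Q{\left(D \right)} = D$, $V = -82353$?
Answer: $- \frac{140381319163}{39737628} \approx -3532.7$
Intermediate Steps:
$\frac{V}{\left(-5006\right) \left(-486\right)} - \frac{3115816}{Q{\left(882 \right)}} = - \frac{82353}{\left(-5006\right) \left(-486\right)} - \frac{3115816}{882} = - \frac{82353}{2432916} - \frac{1557908}{441} = \left(-82353\right) \frac{1}{2432916} - \frac{1557908}{441} = - \frac{27451}{810972} - \frac{1557908}{441} = - \frac{140381319163}{39737628}$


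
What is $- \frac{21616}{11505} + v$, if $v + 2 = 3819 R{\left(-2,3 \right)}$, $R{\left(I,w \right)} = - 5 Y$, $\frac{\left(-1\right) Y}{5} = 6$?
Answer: $\frac{6590594624}{11505} \approx 5.7285 \cdot 10^{5}$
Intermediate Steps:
$Y = -30$ ($Y = \left(-5\right) 6 = -30$)
$R{\left(I,w \right)} = 150$ ($R{\left(I,w \right)} = \left(-5\right) \left(-30\right) = 150$)
$v = 572848$ ($v = -2 + 3819 \cdot 150 = -2 + 572850 = 572848$)
$- \frac{21616}{11505} + v = - \frac{21616}{11505} + 572848 = \frac{6590594624}{11505}$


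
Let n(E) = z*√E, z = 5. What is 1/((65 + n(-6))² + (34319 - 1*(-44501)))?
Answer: -I/(-82895*I + 650*√6) ≈ 1.2059e-5 - 2.3162e-7*I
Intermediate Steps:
n(E) = 5*√E
1/((65 + n(-6))² + (34319 - 1*(-44501))) = 1/((65 + 5*√(-6))² + (34319 - 1*(-44501))) = 1/((65 + 5*(I*√6))² + (34319 + 44501)) = 1/((65 + 5*I*√6)² + 78820) = 1/(78820 + (65 + 5*I*√6)²)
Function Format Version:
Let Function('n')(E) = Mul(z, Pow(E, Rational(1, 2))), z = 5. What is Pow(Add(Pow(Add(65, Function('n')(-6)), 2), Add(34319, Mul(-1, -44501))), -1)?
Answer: Mul(-1, I, Pow(Add(Mul(-82895, I), Mul(650, Pow(6, Rational(1, 2)))), -1)) ≈ Add(1.2059e-5, Mul(-2.3162e-7, I))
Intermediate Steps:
Function('n')(E) = Mul(5, Pow(E, Rational(1, 2)))
Pow(Add(Pow(Add(65, Function('n')(-6)), 2), Add(34319, Mul(-1, -44501))), -1) = Pow(Add(Pow(Add(65, Mul(5, Pow(-6, Rational(1, 2)))), 2), Add(34319, Mul(-1, -44501))), -1) = Pow(Add(Pow(Add(65, Mul(5, Mul(I, Pow(6, Rational(1, 2))))), 2), Add(34319, 44501)), -1) = Pow(Add(Pow(Add(65, Mul(5, I, Pow(6, Rational(1, 2)))), 2), 78820), -1) = Pow(Add(78820, Pow(Add(65, Mul(5, I, Pow(6, Rational(1, 2)))), 2)), -1)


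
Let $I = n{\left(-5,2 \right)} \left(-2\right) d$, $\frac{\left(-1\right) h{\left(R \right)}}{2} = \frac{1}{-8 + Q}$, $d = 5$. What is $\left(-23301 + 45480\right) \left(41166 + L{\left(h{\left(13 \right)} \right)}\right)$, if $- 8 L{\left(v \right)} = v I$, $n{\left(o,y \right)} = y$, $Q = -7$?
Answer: $913028107$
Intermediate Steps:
$h{\left(R \right)} = \frac{2}{15}$ ($h{\left(R \right)} = - \frac{2}{-8 - 7} = - \frac{2}{-15} = \left(-2\right) \left(- \frac{1}{15}\right) = \frac{2}{15}$)
$I = -20$ ($I = 2 \left(-2\right) 5 = \left(-4\right) 5 = -20$)
$L{\left(v \right)} = \frac{5 v}{2}$ ($L{\left(v \right)} = - \frac{v \left(-20\right)}{8} = - \frac{\left(-20\right) v}{8} = \frac{5 v}{2}$)
$\left(-23301 + 45480\right) \left(41166 + L{\left(h{\left(13 \right)} \right)}\right) = \left(-23301 + 45480\right) \left(41166 + \frac{5}{2} \cdot \frac{2}{15}\right) = 22179 \left(41166 + \frac{1}{3}\right) = 22179 \cdot \frac{123499}{3} = 913028107$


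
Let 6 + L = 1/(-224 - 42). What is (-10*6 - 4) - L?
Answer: -15427/266 ≈ -57.996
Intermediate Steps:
L = -1597/266 (L = -6 + 1/(-224 - 42) = -6 + 1/(-266) = -6 - 1/266 = -1597/266 ≈ -6.0038)
(-10*6 - 4) - L = (-10*6 - 4) - 1*(-1597/266) = (-60 - 4) + 1597/266 = -64 + 1597/266 = -15427/266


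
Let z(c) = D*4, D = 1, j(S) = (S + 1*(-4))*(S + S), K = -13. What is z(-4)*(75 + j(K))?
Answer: 2068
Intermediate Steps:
j(S) = 2*S*(-4 + S) (j(S) = (S - 4)*(2*S) = (-4 + S)*(2*S) = 2*S*(-4 + S))
z(c) = 4 (z(c) = 1*4 = 4)
z(-4)*(75 + j(K)) = 4*(75 + 2*(-13)*(-4 - 13)) = 4*(75 + 2*(-13)*(-17)) = 4*(75 + 442) = 4*517 = 2068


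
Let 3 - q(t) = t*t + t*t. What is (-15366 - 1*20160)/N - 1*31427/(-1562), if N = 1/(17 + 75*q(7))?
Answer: 35857673593/142 ≈ 2.5252e+8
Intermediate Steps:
q(t) = 3 - 2*t² (q(t) = 3 - (t*t + t*t) = 3 - (t² + t²) = 3 - 2*t²)
N = -1/7108 (N = 1/(17 + 75*(3 - 2*7²)) = 1/(17 + 75*(3 - 2*49)) = 1/(17 + 75*(3 - 98)) = 1/(17 + 75*(-95)) = 1/(17 - 7125) = 1/(-7108) = -1/7108 ≈ -0.00014069)
(-15366 - 1*20160)/N - 1*31427/(-1562) = (-15366 - 1*20160)/(-1/7108) - 1*31427/(-1562) = (-15366 - 20160)*(-7108) - 31427*(-1/1562) = -35526*(-7108) + 2857/142 = 252518808 + 2857/142 = 35857673593/142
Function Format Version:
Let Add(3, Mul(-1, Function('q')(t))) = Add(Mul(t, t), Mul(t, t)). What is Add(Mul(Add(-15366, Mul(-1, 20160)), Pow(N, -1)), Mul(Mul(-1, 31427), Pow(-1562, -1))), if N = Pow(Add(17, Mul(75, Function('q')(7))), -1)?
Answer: Rational(35857673593, 142) ≈ 2.5252e+8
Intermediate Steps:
Function('q')(t) = Add(3, Mul(-2, Pow(t, 2))) (Function('q')(t) = Add(3, Mul(-1, Add(Mul(t, t), Mul(t, t)))) = Add(3, Mul(-1, Add(Pow(t, 2), Pow(t, 2)))) = Add(3, Mul(-1, Mul(2, Pow(t, 2)))) = Add(3, Mul(-2, Pow(t, 2))))
N = Rational(-1, 7108) (N = Pow(Add(17, Mul(75, Add(3, Mul(-2, Pow(7, 2))))), -1) = Pow(Add(17, Mul(75, Add(3, Mul(-2, 49)))), -1) = Pow(Add(17, Mul(75, Add(3, -98))), -1) = Pow(Add(17, Mul(75, -95)), -1) = Pow(Add(17, -7125), -1) = Pow(-7108, -1) = Rational(-1, 7108) ≈ -0.00014069)
Add(Mul(Add(-15366, Mul(-1, 20160)), Pow(N, -1)), Mul(Mul(-1, 31427), Pow(-1562, -1))) = Add(Mul(Add(-15366, Mul(-1, 20160)), Pow(Rational(-1, 7108), -1)), Mul(Mul(-1, 31427), Pow(-1562, -1))) = Add(Mul(Add(-15366, -20160), -7108), Mul(-31427, Rational(-1, 1562))) = Add(Mul(-35526, -7108), Rational(2857, 142)) = Add(252518808, Rational(2857, 142)) = Rational(35857673593, 142)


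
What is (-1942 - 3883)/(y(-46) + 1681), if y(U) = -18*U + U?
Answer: -5825/2463 ≈ -2.3650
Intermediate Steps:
y(U) = -17*U
(-1942 - 3883)/(y(-46) + 1681) = (-1942 - 3883)/(-17*(-46) + 1681) = -5825/(782 + 1681) = -5825/2463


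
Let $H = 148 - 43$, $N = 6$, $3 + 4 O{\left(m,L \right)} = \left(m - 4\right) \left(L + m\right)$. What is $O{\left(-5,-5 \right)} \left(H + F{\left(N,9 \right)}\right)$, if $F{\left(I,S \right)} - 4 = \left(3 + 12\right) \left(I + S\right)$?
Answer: $\frac{14529}{2} \approx 7264.5$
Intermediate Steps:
$O{\left(m,L \right)} = - \frac{3}{4} + \frac{\left(-4 + m\right) \left(L + m\right)}{4}$ ($O{\left(m,L \right)} = - \frac{3}{4} + \frac{\left(m - 4\right) \left(L + m\right)}{4} = - \frac{3}{4} + \frac{\left(-4 + m\right) \left(L + m\right)}{4}$)
$F{\left(I,S \right)} = 4 + 15 I + 15 S$ ($F{\left(I,S \right)} = 4 + \left(3 + 12\right) \left(I + S\right) = 4 + 15 \left(I + S\right) = 4 + \left(15 I + 15 S\right) = 4 + 15 I + 15 S$)
$H = 105$
$O{\left(-5,-5 \right)} \left(H + F{\left(N,9 \right)}\right) = \left(- \frac{3}{4} - -5 - -5 + \frac{\left(-5\right)^{2}}{4} + \frac{1}{4} \left(-5\right) \left(-5\right)\right) \left(105 + \left(4 + 15 \cdot 6 + 15 \cdot 9\right)\right) = \left(- \frac{3}{4} + 5 + 5 + \frac{1}{4} \cdot 25 + \frac{25}{4}\right) \left(105 + \left(4 + 90 + 135\right)\right) = \left(- \frac{3}{4} + 5 + 5 + \frac{25}{4} + \frac{25}{4}\right) \left(105 + 229\right) = \frac{87}{4} \cdot 334 = \frac{14529}{2}$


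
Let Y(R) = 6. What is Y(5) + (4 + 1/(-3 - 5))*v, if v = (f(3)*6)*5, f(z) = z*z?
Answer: 4209/4 ≈ 1052.3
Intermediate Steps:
f(z) = z²
v = 270 (v = (3²*6)*5 = (9*6)*5 = 54*5 = 270)
Y(5) + (4 + 1/(-3 - 5))*v = 6 + (4 + 1/(-3 - 5))*270 = 6 + (4 + 1/(-8))*270 = 6 + (4 - ⅛)*270 = 6 + (31/8)*270 = 6 + 4185/4 = 4209/4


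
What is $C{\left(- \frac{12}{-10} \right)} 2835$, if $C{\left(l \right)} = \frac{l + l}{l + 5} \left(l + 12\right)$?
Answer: $\frac{449064}{31} \approx 14486.0$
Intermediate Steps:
$C{\left(l \right)} = \frac{2 l \left(12 + l\right)}{5 + l}$ ($C{\left(l \right)} = \frac{2 l}{5 + l} \left(12 + l\right) = \frac{2 l \left(12 + l\right)}{5 + l}$)
$C{\left(- \frac{12}{-10} \right)} 2835 = \frac{2 \left(- \frac{12}{-10}\right) \left(12 - \frac{12}{-10}\right)}{5 - \frac{12}{-10}} \cdot 2835 = \frac{2 \left(\left(-12\right) \left(- \frac{1}{10}\right)\right) \left(12 - - \frac{6}{5}\right)}{5 - - \frac{6}{5}} \cdot 2835 = 2 \cdot \frac{6}{5} \frac{1}{5 + \frac{6}{5}} \left(12 + \frac{6}{5}\right) 2835 = 2 \cdot \frac{6}{5} \frac{1}{\frac{31}{5}} \cdot \frac{66}{5} \cdot 2835 = 2 \cdot \frac{6}{5} \cdot \frac{5}{31} \cdot \frac{66}{5} \cdot 2835 = \frac{792}{155} \cdot 2835 = \frac{449064}{31}$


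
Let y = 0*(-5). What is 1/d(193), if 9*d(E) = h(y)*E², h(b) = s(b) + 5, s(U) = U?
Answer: 9/186245 ≈ 4.8323e-5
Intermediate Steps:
y = 0
h(b) = 5 + b (h(b) = b + 5 = 5 + b)
d(E) = 5*E²/9 (d(E) = ((5 + 0)*E²)/9 = (5*E²)/9 = 5*E²/9)
1/d(193) = 1/((5/9)*193²) = 1/((5/9)*37249) = 1/(186245/9) = 9/186245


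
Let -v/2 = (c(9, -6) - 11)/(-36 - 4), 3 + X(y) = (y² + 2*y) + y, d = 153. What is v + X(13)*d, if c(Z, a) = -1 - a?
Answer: 313647/10 ≈ 31365.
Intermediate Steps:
X(y) = -3 + y² + 3*y (X(y) = -3 + ((y² + 2*y) + y) = -3 + (y² + 3*y) = -3 + y² + 3*y)
v = -3/10 (v = -2*((-1 - 1*(-6)) - 11)/(-36 - 4) = -2*((-1 + 6) - 11)/(-40) = -2*(5 - 11)*(-1)/40 = -(-12)*(-1)/40 = -2*3/20 = -3/10 ≈ -0.30000)
v + X(13)*d = -3/10 + (-3 + 13² + 3*13)*153 = -3/10 + (-3 + 169 + 39)*153 = -3/10 + 205*153 = -3/10 + 31365 = 313647/10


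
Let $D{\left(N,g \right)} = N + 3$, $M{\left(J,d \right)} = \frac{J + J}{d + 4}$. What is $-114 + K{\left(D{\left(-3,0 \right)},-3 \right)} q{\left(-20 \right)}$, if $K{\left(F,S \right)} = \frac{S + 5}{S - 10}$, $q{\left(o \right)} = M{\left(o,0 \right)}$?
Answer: $- \frac{1462}{13} \approx -112.46$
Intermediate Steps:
$M{\left(J,d \right)} = \frac{2 J}{4 + d}$
$q{\left(o \right)} = \frac{o}{2}$ ($q{\left(o \right)} = \frac{2 o}{4 + 0} = \frac{2 o}{4} = 2 o \frac{1}{4} = \frac{o}{2}$)
$D{\left(N,g \right)} = 3 + N$
$K{\left(F,S \right)} = \frac{5 + S}{-10 + S}$
$-114 + K{\left(D{\left(-3,0 \right)},-3 \right)} q{\left(-20 \right)} = -114 + \frac{5 - 3}{-10 - 3} \cdot \frac{1}{2} \left(-20\right) = -114 + \frac{1}{-13} \cdot 2 \left(-10\right) = -114 + \left(- \frac{1}{13}\right) 2 \left(-10\right) = -114 - - \frac{20}{13} = -114 + \frac{20}{13} = - \frac{1462}{13}$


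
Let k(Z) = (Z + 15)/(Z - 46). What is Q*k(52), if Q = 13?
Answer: 871/6 ≈ 145.17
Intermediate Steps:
k(Z) = (15 + Z)/(-46 + Z)
Q*k(52) = 13*((15 + 52)/(-46 + 52)) = 13*(67/6) = 871/6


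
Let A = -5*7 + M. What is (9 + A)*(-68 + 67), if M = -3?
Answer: 29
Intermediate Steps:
A = -38 (A = -5*7 - 3 = -35 - 3 = -38)
(9 + A)*(-68 + 67) = (9 - 38)*(-68 + 67) = -29*(-1) = 29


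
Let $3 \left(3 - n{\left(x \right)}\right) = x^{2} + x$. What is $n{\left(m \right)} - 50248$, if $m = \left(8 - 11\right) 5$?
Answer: $-50315$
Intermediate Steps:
$m = -15$ ($m = \left(-3\right) 5 = -15$)
$n{\left(x \right)} = 3 - \frac{x}{3} - \frac{x^{2}}{3}$ ($n{\left(x \right)} = 3 - \frac{x^{2} + x}{3} = 3 - \frac{x + x^{2}}{3} = 3 - \left(\frac{x}{3} + \frac{x^{2}}{3}\right) = 3 - \frac{x}{3} - \frac{x^{2}}{3}$)
$n{\left(m \right)} - 50248 = \left(3 - -5 - \frac{\left(-15\right)^{2}}{3}\right) - 50248 = \left(3 + 5 - 75\right) - 50248 = -67 - 50248 = -50315$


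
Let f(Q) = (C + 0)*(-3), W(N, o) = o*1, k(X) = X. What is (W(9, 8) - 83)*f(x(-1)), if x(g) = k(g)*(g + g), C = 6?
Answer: 1350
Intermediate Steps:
W(N, o) = o
x(g) = 2*g² (x(g) = g*(g + g) = g*(2*g) = 2*g²)
f(Q) = -18 (f(Q) = (6 + 0)*(-3) = 6*(-3) = -18)
(W(9, 8) - 83)*f(x(-1)) = (8 - 83)*(-18) = -75*(-18) = 1350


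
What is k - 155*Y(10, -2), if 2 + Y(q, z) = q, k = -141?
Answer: -1381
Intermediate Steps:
Y(q, z) = -2 + q
k - 155*Y(10, -2) = -141 - 155*(-2 + 10) = -141 - 155*8 = -141 - 1240 = -1381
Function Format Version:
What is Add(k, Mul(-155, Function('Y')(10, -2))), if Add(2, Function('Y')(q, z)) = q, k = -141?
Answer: -1381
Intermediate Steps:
Function('Y')(q, z) = Add(-2, q)
Add(k, Mul(-155, Function('Y')(10, -2))) = Add(-141, Mul(-155, Add(-2, 10))) = Add(-141, Mul(-155, 8)) = Add(-141, -1240) = -1381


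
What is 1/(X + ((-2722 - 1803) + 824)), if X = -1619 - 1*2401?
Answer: -1/7721 ≈ -0.00012952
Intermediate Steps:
X = -4020 (X = -1619 - 2401 = -4020)
1/(X + ((-2722 - 1803) + 824)) = 1/(-4020 + ((-2722 - 1803) + 824)) = 1/(-4020 + (-4525 + 824)) = 1/(-4020 - 3701) = 1/(-7721) = -1/7721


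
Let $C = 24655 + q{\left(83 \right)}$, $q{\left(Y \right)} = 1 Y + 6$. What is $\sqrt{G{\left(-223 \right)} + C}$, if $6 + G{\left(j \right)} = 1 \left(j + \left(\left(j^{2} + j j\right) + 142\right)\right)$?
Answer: $\sqrt{124115} \approx 352.3$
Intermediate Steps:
$G{\left(j \right)} = 136 + j + 2 j^{2}$ ($G{\left(j \right)} = -6 + 1 \left(j + \left(\left(j^{2} + j j\right) + 142\right)\right) = -6 + 1 \left(j + \left(\left(j^{2} + j^{2}\right) + 142\right)\right) = -6 + 1 \left(j + \left(2 j^{2} + 142\right)\right) = -6 + 1 \left(j + \left(142 + 2 j^{2}\right)\right) = -6 + 1 \left(142 + j + 2 j^{2}\right) = -6 + \left(142 + j + 2 j^{2}\right) = 136 + j + 2 j^{2}$)
$q{\left(Y \right)} = 6 + Y$ ($q{\left(Y \right)} = Y + 6 = 6 + Y$)
$C = 24744$ ($C = 24655 + \left(6 + 83\right) = 24655 + 89 = 24744$)
$\sqrt{G{\left(-223 \right)} + C} = \sqrt{\left(136 - 223 + 2 \left(-223\right)^{2}\right) + 24744} = \sqrt{\left(136 - 223 + 2 \cdot 49729\right) + 24744} = \sqrt{\left(136 - 223 + 99458\right) + 24744} = \sqrt{99371 + 24744} = \sqrt{124115}$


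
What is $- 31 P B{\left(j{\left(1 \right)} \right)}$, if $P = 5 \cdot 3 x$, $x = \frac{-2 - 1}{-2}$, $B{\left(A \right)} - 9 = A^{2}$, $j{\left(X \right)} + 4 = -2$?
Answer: $- \frac{62775}{2} \approx -31388.0$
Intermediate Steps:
$j{\left(X \right)} = -6$ ($j{\left(X \right)} = -4 - 2 = -6$)
$B{\left(A \right)} = 9 + A^{2}$
$x = \frac{3}{2}$ ($x = \left(-3\right) \left(- \frac{1}{2}\right) = \frac{3}{2} \approx 1.5$)
$P = \frac{45}{2}$ ($P = 5 \cdot 3 \cdot \frac{3}{2} = 15 \cdot \frac{3}{2} = \frac{45}{2} \approx 22.5$)
$- 31 P B{\left(j{\left(1 \right)} \right)} = \left(-31\right) \frac{45}{2} \left(9 + \left(-6\right)^{2}\right) = - \frac{1395 \left(9 + 36\right)}{2} = \left(- \frac{1395}{2}\right) 45 = - \frac{62775}{2}$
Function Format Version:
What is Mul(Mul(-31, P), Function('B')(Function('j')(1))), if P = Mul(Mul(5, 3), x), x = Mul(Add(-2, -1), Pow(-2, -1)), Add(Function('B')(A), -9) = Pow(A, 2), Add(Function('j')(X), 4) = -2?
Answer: Rational(-62775, 2) ≈ -31388.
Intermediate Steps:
Function('j')(X) = -6 (Function('j')(X) = Add(-4, -2) = -6)
Function('B')(A) = Add(9, Pow(A, 2))
x = Rational(3, 2) (x = Mul(-3, Rational(-1, 2)) = Rational(3, 2) ≈ 1.5000)
P = Rational(45, 2) (P = Mul(Mul(5, 3), Rational(3, 2)) = Mul(15, Rational(3, 2)) = Rational(45, 2) ≈ 22.500)
Mul(Mul(-31, P), Function('B')(Function('j')(1))) = Mul(Mul(-31, Rational(45, 2)), Add(9, Pow(-6, 2))) = Mul(Rational(-1395, 2), Add(9, 36)) = Mul(Rational(-1395, 2), 45) = Rational(-62775, 2)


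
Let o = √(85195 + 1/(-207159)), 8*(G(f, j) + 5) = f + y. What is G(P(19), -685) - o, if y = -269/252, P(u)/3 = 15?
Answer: 991/2016 - 2*√914032688669409/207159 ≈ -291.39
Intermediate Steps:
P(u) = 45 (P(u) = 3*15 = 45)
y = -269/252 (y = -269*1/252 = -269/252 ≈ -1.0675)
G(f, j) = -10349/2016 + f/8 (G(f, j) = -5 + (f - 269/252)/8 = -5 + (-269/252 + f)/8 = -5 + (-269/2016 + f/8) = -10349/2016 + f/8)
o = 2*√914032688669409/207159 (o = √(85195 - 1/207159) = √(17648911004/207159) = 2*√914032688669409/207159 ≈ 291.88)
G(P(19), -685) - o = (-10349/2016 + (⅛)*45) - 2*√914032688669409/207159 = (-10349/2016 + 45/8) - 2*√914032688669409/207159 = 991/2016 - 2*√914032688669409/207159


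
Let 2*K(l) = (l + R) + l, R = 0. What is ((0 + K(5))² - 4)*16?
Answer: 336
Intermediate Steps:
K(l) = l (K(l) = ((l + 0) + l)/2 = (l + l)/2 = (2*l)/2 = l)
((0 + K(5))² - 4)*16 = ((0 + 5)² - 4)*16 = (5² - 4)*16 = (25 - 4)*16 = 21*16 = 336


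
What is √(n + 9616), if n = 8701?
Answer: √18317 ≈ 135.34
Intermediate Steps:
√(n + 9616) = √(8701 + 9616) = √18317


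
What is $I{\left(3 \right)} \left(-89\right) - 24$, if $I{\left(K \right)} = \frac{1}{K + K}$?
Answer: $- \frac{233}{6} \approx -38.833$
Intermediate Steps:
$I{\left(K \right)} = \frac{1}{2 K}$
$I{\left(3 \right)} \left(-89\right) - 24 = \frac{1}{2 \cdot 3} \left(-89\right) - 24 = \frac{1}{2} \cdot \frac{1}{3} \left(-89\right) - 24 = \frac{1}{6} \left(-89\right) - 24 = - \frac{89}{6} - 24 = - \frac{233}{6}$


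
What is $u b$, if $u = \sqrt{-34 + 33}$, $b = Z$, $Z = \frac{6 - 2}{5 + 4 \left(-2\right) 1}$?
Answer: $- \frac{4 i}{3} \approx - 1.3333 i$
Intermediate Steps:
$Z = - \frac{4}{3}$ ($Z = \frac{4}{5 - 8} = \frac{4}{-3} = 4 \left(- \frac{1}{3}\right) = - \frac{4}{3} \approx -1.3333$)
$b = - \frac{4}{3} \approx -1.3333$
$u = i$ ($u = \sqrt{-1} = i \approx 1.0 i$)
$u b = i \left(- \frac{4}{3}\right) = - \frac{4 i}{3}$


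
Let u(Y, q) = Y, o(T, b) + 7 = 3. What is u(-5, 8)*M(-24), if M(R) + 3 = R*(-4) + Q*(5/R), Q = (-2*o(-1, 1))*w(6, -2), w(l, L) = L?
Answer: -1445/3 ≈ -481.67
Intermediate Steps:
o(T, b) = -4 (o(T, b) = -7 + 3 = -4)
Q = -16 (Q = -2*(-4)*(-2) = 8*(-2) = -16)
M(R) = -3 - 80/R - 4*R (M(R) = -3 + (R*(-4) - 80/R) = -3 + (-4*R - 80/R) = -3 + (-80/R - 4*R) = -3 - 80/R - 4*R)
u(-5, 8)*M(-24) = -5*(-3 - 80/(-24) - 4*(-24)) = -5*(-3 - 80*(-1/24) + 96) = -5*(-3 + 10/3 + 96) = -5*289/3 = -1445/3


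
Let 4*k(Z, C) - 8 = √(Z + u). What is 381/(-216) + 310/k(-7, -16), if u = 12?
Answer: 706747/4248 - 1240*√5/59 ≈ 119.38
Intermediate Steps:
k(Z, C) = 2 + √(12 + Z)/4 (k(Z, C) = 2 + √(Z + 12)/4 = 2 + √(12 + Z)/4)
381/(-216) + 310/k(-7, -16) = 381/(-216) + 310/(2 + √(12 - 7)/4) = 381*(-1/216) + 310/(2 + √5/4) = -127/72 + 310/(2 + √5/4)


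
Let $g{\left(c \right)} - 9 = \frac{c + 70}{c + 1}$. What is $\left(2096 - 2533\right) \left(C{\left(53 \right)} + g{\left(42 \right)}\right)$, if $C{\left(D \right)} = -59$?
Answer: $\frac{890606}{43} \approx 20712.0$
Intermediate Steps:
$g{\left(c \right)} = 9 + \frac{70 + c}{1 + c}$ ($g{\left(c \right)} = 9 + \frac{c + 70}{c + 1} = 9 + \frac{70 + c}{1 + c}$)
$\left(2096 - 2533\right) \left(C{\left(53 \right)} + g{\left(42 \right)}\right) = \left(2096 - 2533\right) \left(-59 + \frac{79 + 10 \cdot 42}{1 + 42}\right) = - 437 \left(-59 + \frac{79 + 420}{43}\right) = - 437 \left(-59 + \frac{1}{43} \cdot 499\right) = - 437 \left(-59 + \frac{499}{43}\right) = \left(-437\right) \left(- \frac{2038}{43}\right) = \frac{890606}{43}$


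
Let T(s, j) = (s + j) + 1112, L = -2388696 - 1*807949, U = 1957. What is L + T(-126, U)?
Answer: -3193702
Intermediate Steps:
L = -3196645 (L = -2388696 - 807949 = -3196645)
T(s, j) = 1112 + j + s (T(s, j) = (j + s) + 1112 = 1112 + j + s)
L + T(-126, U) = -3196645 + (1112 + 1957 - 126) = -3196645 + 2943 = -3193702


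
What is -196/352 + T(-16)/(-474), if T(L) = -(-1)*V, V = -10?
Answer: -11173/20856 ≈ -0.53572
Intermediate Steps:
T(L) = -10 (T(L) = -(-1)*(-10) = -1*10 = -10)
-196/352 + T(-16)/(-474) = -196/352 - 10/(-474) = -196*1/352 - 10*(-1/474) = -49/88 + 5/237 = -11173/20856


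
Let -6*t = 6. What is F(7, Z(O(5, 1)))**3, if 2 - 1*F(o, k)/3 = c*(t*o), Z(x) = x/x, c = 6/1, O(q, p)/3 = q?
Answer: 2299968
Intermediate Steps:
O(q, p) = 3*q
t = -1 (t = -1/6*6 = -1)
c = 6 (c = 6*1 = 6)
Z(x) = 1
F(o, k) = 6 + 18*o (F(o, k) = 6 - 18*(-o) = 6 - (-18)*o = 6 + 18*o)
F(7, Z(O(5, 1)))**3 = (6 + 18*7)**3 = (6 + 126)**3 = 132**3 = 2299968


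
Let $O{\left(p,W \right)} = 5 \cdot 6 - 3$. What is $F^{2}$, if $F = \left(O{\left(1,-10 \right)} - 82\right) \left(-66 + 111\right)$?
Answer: $6125625$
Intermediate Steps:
$O{\left(p,W \right)} = 27$ ($O{\left(p,W \right)} = 30 - 3 = 27$)
$F = -2475$ ($F = \left(27 - 82\right) \left(-66 + 111\right) = \left(-55\right) 45 = -2475$)
$F^{2} = \left(-2475\right)^{2} = 6125625$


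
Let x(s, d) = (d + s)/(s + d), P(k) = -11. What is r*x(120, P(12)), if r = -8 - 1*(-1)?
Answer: -7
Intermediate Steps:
r = -7 (r = -8 + 1 = -7)
x(s, d) = 1 (x(s, d) = (d + s)/(d + s) = 1)
r*x(120, P(12)) = -7*1 = -7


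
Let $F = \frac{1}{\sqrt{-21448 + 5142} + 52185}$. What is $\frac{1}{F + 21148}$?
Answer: $\frac{57592148201773}{1217958751274703785} + \frac{i \sqrt{16306}}{1217958751274703785} \approx 4.7286 \cdot 10^{-5} + 1.0484 \cdot 10^{-16} i$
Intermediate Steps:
$F = \frac{1}{52185 + i \sqrt{16306}}$ ($F = \frac{1}{\sqrt{-16306} + 52185} = \frac{1}{i \sqrt{16306} + 52185} = \frac{1}{52185 + i \sqrt{16306}} \approx 1.9162 \cdot 10^{-5} - 4.689 \cdot 10^{-8} i$)
$\frac{1}{F + 21148} = \frac{1}{\left(\frac{52185}{2723290531} - \frac{i \sqrt{16306}}{2723290531}\right) + 21148} = \frac{1}{\frac{57592148201773}{2723290531} - \frac{i \sqrt{16306}}{2723290531}}$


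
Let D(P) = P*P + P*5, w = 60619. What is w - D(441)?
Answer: -136067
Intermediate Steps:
D(P) = P**2 + 5*P
w - D(441) = 60619 - 441*(5 + 441) = 60619 - 441*446 = 60619 - 1*196686 = 60619 - 196686 = -136067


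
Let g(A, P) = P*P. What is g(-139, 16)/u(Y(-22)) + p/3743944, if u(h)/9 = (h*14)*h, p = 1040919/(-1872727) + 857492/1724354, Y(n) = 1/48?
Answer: 198084358907683396557321/42315384288281733832 ≈ 4681.1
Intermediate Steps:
g(A, P) = P²
Y(n) = 1/48
p = -94532210321/1614622146679 (p = 1040919*(-1/1872727) + 857492*(1/1724354) = -1040919/1872727 + 428746/862177 = -94532210321/1614622146679 ≈ -0.058548)
u(h) = 126*h² (u(h) = 9*((h*14)*h) = 9*((14*h)*h) = 9*(14*h²) = 126*h²)
g(-139, 16)/u(Y(-22)) + p/3743944 = 16²/((126*(1/48)²)) - 94532210321/1614622146679/3743944 = 256/((126*(1/2304))) - 94532210321/1614622146679*1/3743944 = 256/(7/128) - 94532210321/6045054898325961976 = 256*(128/7) - 94532210321/6045054898325961976 = 32768/7 - 94532210321/6045054898325961976 = 198084358907683396557321/42315384288281733832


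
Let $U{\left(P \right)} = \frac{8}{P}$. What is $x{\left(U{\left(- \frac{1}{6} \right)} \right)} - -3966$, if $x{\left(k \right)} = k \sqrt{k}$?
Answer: $3966 - 192 i \sqrt{3} \approx 3966.0 - 332.55 i$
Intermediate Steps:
$x{\left(k \right)} = k^{\frac{3}{2}}$
$x{\left(U{\left(- \frac{1}{6} \right)} \right)} - -3966 = \left(\frac{8}{\left(-1\right) \frac{1}{6}}\right)^{\frac{3}{2}} - -3966 = \left(\frac{8}{\left(-1\right) \frac{1}{6}}\right)^{\frac{3}{2}} + 3966 = \left(\frac{8}{- \frac{1}{6}}\right)^{\frac{3}{2}} + 3966 = \left(8 \left(-6\right)\right)^{\frac{3}{2}} + 3966 = \left(-48\right)^{\frac{3}{2}} + 3966 = - 192 i \sqrt{3} + 3966 = 3966 - 192 i \sqrt{3}$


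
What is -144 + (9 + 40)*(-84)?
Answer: -4260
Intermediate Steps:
-144 + (9 + 40)*(-84) = -144 + 49*(-84) = -144 - 4116 = -4260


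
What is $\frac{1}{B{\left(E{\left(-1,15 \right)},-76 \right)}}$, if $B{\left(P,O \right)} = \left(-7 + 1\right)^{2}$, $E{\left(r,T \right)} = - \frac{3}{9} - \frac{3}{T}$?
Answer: $\frac{1}{36} \approx 0.027778$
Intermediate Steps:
$E{\left(r,T \right)} = - \frac{1}{3} - \frac{3}{T}$ ($E{\left(r,T \right)} = \left(-3\right) \frac{1}{9} - \frac{3}{T} = - \frac{1}{3} - \frac{3}{T}$)
$B{\left(P,O \right)} = 36$ ($B{\left(P,O \right)} = \left(-6\right)^{2} = 36$)
$\frac{1}{B{\left(E{\left(-1,15 \right)},-76 \right)}} = \frac{1}{36}$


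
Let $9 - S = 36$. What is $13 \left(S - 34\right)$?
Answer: $-793$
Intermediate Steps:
$S = -27$ ($S = 9 - 36 = -27$)
$13 \left(S - 34\right) = 13 \left(-27 - 34\right) = 13 \left(-61\right) = -793$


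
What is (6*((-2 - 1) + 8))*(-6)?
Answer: -180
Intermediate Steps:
(6*((-2 - 1) + 8))*(-6) = (6*(-3 + 8))*(-6) = (6*5)*(-6) = 30*(-6) = -180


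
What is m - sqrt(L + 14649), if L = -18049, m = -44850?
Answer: -44850 - 10*I*sqrt(34) ≈ -44850.0 - 58.31*I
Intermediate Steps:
m - sqrt(L + 14649) = -44850 - sqrt(-18049 + 14649) = -44850 - sqrt(-3400) = -44850 - 10*I*sqrt(34)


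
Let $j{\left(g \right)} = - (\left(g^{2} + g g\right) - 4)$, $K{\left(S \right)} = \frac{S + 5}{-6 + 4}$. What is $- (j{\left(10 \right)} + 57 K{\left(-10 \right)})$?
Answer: $\frac{107}{2} \approx 53.5$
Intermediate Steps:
$K{\left(S \right)} = - \frac{5}{2} - \frac{S}{2}$ ($K{\left(S \right)} = \frac{5 + S}{-2} = \left(5 + S\right) \left(- \frac{1}{2}\right) = - \frac{5}{2} - \frac{S}{2}$)
$j{\left(g \right)} = 4 - 2 g^{2}$ ($j{\left(g \right)} = - (\left(g^{2} + g^{2}\right) - 4) = - (2 g^{2} - 4) = - (-4 + 2 g^{2}) = 4 - 2 g^{2}$)
$- (j{\left(10 \right)} + 57 K{\left(-10 \right)}) = - (\left(4 - 2 \cdot 10^{2}\right) + 57 \left(- \frac{5}{2} - -5\right)) = - (\left(4 - 200\right) + 57 \left(- \frac{5}{2} + 5\right)) = - (\left(4 - 200\right) + 57 \cdot \frac{5}{2}) = - (-196 + \frac{285}{2}) = \left(-1\right) \left(- \frac{107}{2}\right) = \frac{107}{2}$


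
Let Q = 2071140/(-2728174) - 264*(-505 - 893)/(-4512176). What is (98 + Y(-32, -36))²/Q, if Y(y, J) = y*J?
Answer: -601074279620312500/323507526099 ≈ -1.8580e+6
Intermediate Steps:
Y(y, J) = J*y
Q = -323507526099/384687538957 (Q = 2071140*(-1/2728174) - 264*(-1398)*(-1/4512176) = -1035570/1364087 + 369072*(-1/4512176) = -1035570/1364087 - 23067/282011 = -323507526099/384687538957 ≈ -0.84096)
(98 + Y(-32, -36))²/Q = (98 - 36*(-32))²/(-323507526099/384687538957) = (98 + 1152)²*(-384687538957/323507526099) = 1250²*(-384687538957/323507526099) = 1562500*(-384687538957/323507526099) = -601074279620312500/323507526099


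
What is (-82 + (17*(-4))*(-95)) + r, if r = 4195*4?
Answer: 23158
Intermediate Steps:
r = 16780
(-82 + (17*(-4))*(-95)) + r = (-82 + (17*(-4))*(-95)) + 16780 = (-82 - 68*(-95)) + 16780 = (-82 + 6460) + 16780 = 6378 + 16780 = 23158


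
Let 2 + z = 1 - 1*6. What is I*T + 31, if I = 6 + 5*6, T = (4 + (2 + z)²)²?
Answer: 30307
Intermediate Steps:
z = -7 (z = -2 + (1 - 1*6) = -2 + (1 - 6) = -2 - 5 = -7)
T = 841 (T = (4 + (2 - 7)²)² = (4 + (-5)²)² = (4 + 25)² = 29² = 841)
I = 36 (I = 6 + 30 = 36)
I*T + 31 = 36*841 + 31 = 30276 + 31 = 30307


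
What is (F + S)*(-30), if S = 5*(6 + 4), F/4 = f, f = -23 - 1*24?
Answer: 4140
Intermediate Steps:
f = -47 (f = -23 - 24 = -47)
F = -188 (F = 4*(-47) = -188)
S = 50 (S = 5*10 = 50)
(F + S)*(-30) = (-188 + 50)*(-30) = -138*(-30) = 4140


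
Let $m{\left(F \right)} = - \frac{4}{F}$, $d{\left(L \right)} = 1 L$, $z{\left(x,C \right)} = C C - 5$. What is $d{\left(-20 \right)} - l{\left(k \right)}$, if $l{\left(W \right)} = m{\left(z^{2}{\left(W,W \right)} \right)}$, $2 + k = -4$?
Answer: $- \frac{19216}{961} \approx -19.996$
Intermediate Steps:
$z{\left(x,C \right)} = -5 + C^{2}$ ($z{\left(x,C \right)} = C^{2} - 5 = -5 + C^{2}$)
$k = -6$ ($k = -2 - 4 = -6$)
$d{\left(L \right)} = L$
$l{\left(W \right)} = - \frac{4}{\left(-5 + W^{2}\right)^{2}}$
$d{\left(-20 \right)} - l{\left(k \right)} = -20 - - \frac{4}{\left(-5 + \left(-6\right)^{2}\right)^{2}} = -20 - - \frac{4}{\left(-5 + 36\right)^{2}} = -20 - - \frac{4}{961} = -20 + \frac{4}{961} = - \frac{19216}{961}$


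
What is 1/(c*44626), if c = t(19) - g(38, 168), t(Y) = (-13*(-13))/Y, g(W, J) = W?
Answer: -19/24678178 ≈ -7.6991e-7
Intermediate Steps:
t(Y) = 169/Y
c = -553/19 (c = 169/19 - 1*38 = 169*(1/19) - 38 = 169/19 - 38 = -553/19 ≈ -29.105)
1/(c*44626) = 1/(-553/19*44626) = -19/553*1/44626 = -19/24678178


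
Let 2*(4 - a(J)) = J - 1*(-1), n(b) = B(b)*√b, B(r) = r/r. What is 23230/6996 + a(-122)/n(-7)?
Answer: 11615/3498 - 129*I*√7/14 ≈ 3.3205 - 24.379*I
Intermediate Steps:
B(r) = 1
n(b) = √b (n(b) = 1*√b = √b)
a(J) = 7/2 - J/2 (a(J) = 4 - (J - 1*(-1))/2 = 4 - (J + 1)/2 = 4 - (1 + J)/2 = 4 + (-½ - J/2) = 7/2 - J/2)
23230/6996 + a(-122)/n(-7) = 23230/6996 + (7/2 - ½*(-122))/(√(-7)) = 23230*(1/6996) + (7/2 + 61)/((I*√7)) = 11615/3498 + 129*(-I*√7/7)/2 = 11615/3498 - 129*I*√7/14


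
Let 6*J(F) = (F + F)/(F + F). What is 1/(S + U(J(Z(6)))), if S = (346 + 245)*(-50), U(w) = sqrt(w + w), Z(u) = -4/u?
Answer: -88650/2619607499 - sqrt(3)/2619607499 ≈ -3.3842e-5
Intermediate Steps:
J(F) = 1/6 (J(F) = ((F + F)/(F + F))/6 = ((2*F)/((2*F)))/6 = ((2*F)*(1/(2*F)))/6 = (1/6)*1 = 1/6)
U(w) = sqrt(2)*sqrt(w) (U(w) = sqrt(2*w) = sqrt(2)*sqrt(w))
S = -29550 (S = 591*(-50) = -29550)
1/(S + U(J(Z(6)))) = 1/(-29550 + sqrt(2)*sqrt(1/6)) = 1/(-29550 + sqrt(2)*(sqrt(6)/6)) = 1/(-29550 + sqrt(3)/3)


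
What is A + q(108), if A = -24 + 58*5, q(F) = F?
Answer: 374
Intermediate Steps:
A = 266 (A = -24 + 290 = 266)
A + q(108) = 266 + 108 = 374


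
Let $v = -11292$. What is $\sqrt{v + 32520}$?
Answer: $2 \sqrt{5307} \approx 145.7$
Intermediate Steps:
$\sqrt{v + 32520} = \sqrt{-11292 + 32520} = \sqrt{21228} = 2 \sqrt{5307}$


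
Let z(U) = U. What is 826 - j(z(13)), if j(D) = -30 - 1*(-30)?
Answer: 826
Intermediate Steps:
j(D) = 0 (j(D) = -30 + 30 = 0)
826 - j(z(13)) = 826 - 1*0 = 826 + 0 = 826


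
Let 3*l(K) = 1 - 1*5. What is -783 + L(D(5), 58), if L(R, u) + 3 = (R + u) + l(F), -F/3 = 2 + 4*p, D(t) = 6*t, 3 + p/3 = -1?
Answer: -2098/3 ≈ -699.33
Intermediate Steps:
p = -12 (p = -9 + 3*(-1) = -9 - 3 = -12)
F = 138 (F = -3*(2 + 4*(-12)) = -3*(2 - 48) = -3*(-46) = 138)
l(K) = -4/3 (l(K) = (1 - 1*5)/3 = (1 - 5)/3 = (⅓)*(-4) = -4/3)
L(R, u) = -13/3 + R + u (L(R, u) = -3 + ((R + u) - 4/3) = -3 + (-4/3 + R + u) = -13/3 + R + u)
-783 + L(D(5), 58) = -783 + (-13/3 + 6*5 + 58) = -783 + (-13/3 + 30 + 58) = -783 + 251/3 = -2098/3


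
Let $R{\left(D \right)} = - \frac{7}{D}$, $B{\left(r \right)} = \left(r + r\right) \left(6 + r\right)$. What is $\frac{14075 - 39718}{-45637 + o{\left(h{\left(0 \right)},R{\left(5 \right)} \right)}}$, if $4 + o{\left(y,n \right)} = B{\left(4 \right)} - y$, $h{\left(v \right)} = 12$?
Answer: $\frac{25643}{45573} \approx 0.56268$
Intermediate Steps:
$B{\left(r \right)} = 2 r \left(6 + r\right)$
$o{\left(y,n \right)} = 76 - y$ ($o{\left(y,n \right)} = -4 - \left(y - 8 \left(6 + 4\right)\right) = -4 - \left(-80 + y\right) = 76 - y$)
$\frac{14075 - 39718}{-45637 + o{\left(h{\left(0 \right)},R{\left(5 \right)} \right)}} = \frac{14075 - 39718}{-45637 + \left(76 - 12\right)} = - \frac{25643}{-45637 + \left(76 - 12\right)} = - \frac{25643}{-45637 + 64} = - \frac{25643}{-45573} = \left(-25643\right) \left(- \frac{1}{45573}\right) = \frac{25643}{45573}$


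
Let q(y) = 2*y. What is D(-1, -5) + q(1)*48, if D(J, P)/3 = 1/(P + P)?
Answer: 957/10 ≈ 95.700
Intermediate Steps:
D(J, P) = 3/(2*P) (D(J, P) = 3/(P + P) = 3/((2*P)) = 3*(1/(2*P)) = 3/(2*P))
D(-1, -5) + q(1)*48 = (3/2)/(-5) + (2*1)*48 = (3/2)*(-1/5) + 2*48 = -3/10 + 96 = 957/10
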